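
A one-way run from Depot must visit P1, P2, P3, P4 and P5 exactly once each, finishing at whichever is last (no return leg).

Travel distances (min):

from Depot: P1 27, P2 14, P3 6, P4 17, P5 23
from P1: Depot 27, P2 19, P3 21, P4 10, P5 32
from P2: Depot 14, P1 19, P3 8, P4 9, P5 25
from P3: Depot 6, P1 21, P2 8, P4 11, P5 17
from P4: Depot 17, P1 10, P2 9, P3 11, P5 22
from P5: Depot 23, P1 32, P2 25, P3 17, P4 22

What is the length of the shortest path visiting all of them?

There are 5! = 120 possible orderings.
Depot - P1 - P2 - P3 - P4 - P5: 27+19+8+11+22 = 87
Depot - P1 - P2 - P3 - P5 - P4: 27+19+8+17+22 = 93
Depot - P1 - P2 - P4 - P3 - P5: 27+19+9+11+17 = 83
Depot - P1 - P2 - P4 - P5 - P3: 27+19+9+22+17 = 94
Depot - P1 - P2 - P5 - P3 - P4: 27+19+25+17+11 = 99
Depot - P1 - P2 - P5 - P4 - P3: 27+19+25+22+11 = 104
Depot - P1 - P3 - P2 - P4 - P5: 27+21+8+9+22 = 87
Depot - P1 - P3 - P2 - P5 - P4: 27+21+8+25+22 = 103
Depot - P1 - P3 - P4 - P2 - P5: 27+21+11+9+25 = 93
Depot - P1 - P3 - P4 - P5 - P2: 27+21+11+22+25 = 106
Depot - P1 - P3 - P5 - P2 - P4: 27+21+17+25+9 = 99
Depot - P1 - P3 - P5 - P4 - P2: 27+21+17+22+9 = 96
Depot - P1 - P4 - P2 - P3 - P5: 27+10+9+8+17 = 71
Depot - P1 - P4 - P2 - P5 - P3: 27+10+9+25+17 = 88
… (106 more)
Depot - P3 - P2 - P1 - P4 - P5: 6+8+19+10+22 = 65  ← best
The minimum is 65.
One shortest path: Depot → P3 → P2 → P1 → P4 → P5.

Minimum one-way distance = 65 min.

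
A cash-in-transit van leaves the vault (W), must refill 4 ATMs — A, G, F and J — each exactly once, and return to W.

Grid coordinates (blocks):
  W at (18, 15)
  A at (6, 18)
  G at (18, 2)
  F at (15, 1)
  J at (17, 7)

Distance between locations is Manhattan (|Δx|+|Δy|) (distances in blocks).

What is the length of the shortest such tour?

60 blocks — the shortest possible round trip.

W - A - G - F - J - W: 15+28+4+8+9 = 64
W - A - G - J - F - W: 15+28+6+8+17 = 74
W - A - F - G - J - W: 15+26+4+6+9 = 60
W - A - F - J - G - W: 15+26+8+6+13 = 68
W - A - J - G - F - W: 15+22+6+4+17 = 64
W - A - J - F - G - W: 15+22+8+4+13 = 62
W - G - A - F - J - W: 13+28+26+8+9 = 84
W - G - A - J - F - W: 13+28+22+8+17 = 88
W - G - F - A - J - W: 13+4+26+22+9 = 74
W - G - J - A - F - W: 13+6+22+26+17 = 84
W - F - A - G - J - W: 17+26+28+6+9 = 86
W - F - G - A - J - W: 17+4+28+22+9 = 80
The minimum is 60.
One optimal route: W → A → F → G → J → W (or its reverse).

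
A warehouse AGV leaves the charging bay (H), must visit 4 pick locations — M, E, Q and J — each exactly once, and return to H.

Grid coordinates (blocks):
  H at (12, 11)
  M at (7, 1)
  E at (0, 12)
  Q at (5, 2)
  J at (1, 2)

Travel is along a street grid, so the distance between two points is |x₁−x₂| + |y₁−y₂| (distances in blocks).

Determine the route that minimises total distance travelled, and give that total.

There are 12 distinct closed tours to check (reversals are equivalent).
H - M - E - Q - J - H: 15+18+15+4+20 = 72
H - M - E - J - Q - H: 15+18+11+4+16 = 64
H - M - Q - E - J - H: 15+3+15+11+20 = 64
H - M - Q - J - E - H: 15+3+4+11+13 = 46
H - M - J - E - Q - H: 15+7+11+15+16 = 64
H - M - J - Q - E - H: 15+7+4+15+13 = 54
H - E - M - Q - J - H: 13+18+3+4+20 = 58
H - E - M - J - Q - H: 13+18+7+4+16 = 58
H - E - Q - M - J - H: 13+15+3+7+20 = 58
H - E - J - M - Q - H: 13+11+7+3+16 = 50
H - Q - M - E - J - H: 16+3+18+11+20 = 68
H - Q - E - M - J - H: 16+15+18+7+20 = 76
The minimum is 46.
One optimal route: H → M → Q → J → E → H (or its reverse).

Shortest round trip = 46 blocks.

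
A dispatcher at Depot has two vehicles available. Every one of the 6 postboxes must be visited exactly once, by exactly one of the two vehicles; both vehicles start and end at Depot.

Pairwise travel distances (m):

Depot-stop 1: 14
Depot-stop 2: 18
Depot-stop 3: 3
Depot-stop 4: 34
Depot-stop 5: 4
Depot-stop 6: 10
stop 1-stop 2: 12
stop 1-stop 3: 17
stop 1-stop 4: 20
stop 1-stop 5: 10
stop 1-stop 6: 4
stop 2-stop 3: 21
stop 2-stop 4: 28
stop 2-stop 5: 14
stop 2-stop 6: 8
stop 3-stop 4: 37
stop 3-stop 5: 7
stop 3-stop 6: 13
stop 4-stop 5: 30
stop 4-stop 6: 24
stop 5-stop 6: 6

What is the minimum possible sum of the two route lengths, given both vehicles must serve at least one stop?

There are 2^5 − 1 = 31 ways to divide the 6 stops into two non-empty groups. For each, the best each vehicle can do is its own shortest tour through its group:
  {stop 1} + {stop 2, stop 3, stop 4, stop 5, stop 6}: 28 + 86 = 114
  {stop 2} + {stop 1, stop 3, stop 4, stop 5, stop 6}: 36 + 74 = 110
  {stop 1, stop 2} + {stop 3, stop 4, stop 5, stop 6}: 44 + 74 = 118
  {stop 3} + {stop 1, stop 2, stop 4, stop 5, stop 6}: 6 + 80 = 86
  {stop 1, stop 3} + {stop 2, stop 4, stop 5, stop 6}: 34 + 80 = 114
  {stop 2, stop 3} + {stop 1, stop 4, stop 5, stop 6}: 42 + 68 = 110
  … (31 splits in total)
Best: vehicle 1 Depot → stop 3 → Depot = 6; vehicle 2 Depot → stop 1 → stop 4 → stop 2 → stop 6 → stop 5 → Depot = 80; combined 86.

Minimum combined distance: 86 m.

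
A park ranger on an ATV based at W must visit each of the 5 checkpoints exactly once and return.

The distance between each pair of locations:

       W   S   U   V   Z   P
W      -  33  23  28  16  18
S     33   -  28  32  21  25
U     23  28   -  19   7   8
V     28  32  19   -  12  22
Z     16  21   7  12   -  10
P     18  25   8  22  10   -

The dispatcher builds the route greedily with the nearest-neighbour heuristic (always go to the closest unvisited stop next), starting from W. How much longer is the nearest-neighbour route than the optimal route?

The nearest-neighbour route is 8 longer than optimal.

W: Z=16, P=18, U=23, V=28, S=33 ⇒ Z
Z: U=7, P=10, V=12, S=21 ⇒ U
U: P=8, V=19, S=28 ⇒ P
P: V=22, S=25 ⇒ V
V: S=32 ⇒ S
NN route W → Z → U → P → V → S → W costs 118.
Optimal: W → S → V → Z → U → P → W costs 110 (by enumerating all 60 distinct tours).
Excess = 118 − 110 = 8.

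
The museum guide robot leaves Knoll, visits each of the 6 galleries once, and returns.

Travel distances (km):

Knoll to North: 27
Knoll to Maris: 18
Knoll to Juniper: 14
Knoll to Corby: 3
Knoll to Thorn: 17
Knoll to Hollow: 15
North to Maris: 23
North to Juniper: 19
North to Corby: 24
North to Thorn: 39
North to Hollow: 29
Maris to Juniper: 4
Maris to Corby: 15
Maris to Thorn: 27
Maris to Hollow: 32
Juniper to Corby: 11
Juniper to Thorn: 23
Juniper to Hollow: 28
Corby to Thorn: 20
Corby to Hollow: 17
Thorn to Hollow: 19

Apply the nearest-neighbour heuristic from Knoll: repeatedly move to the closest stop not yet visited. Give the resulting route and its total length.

Nearest-neighbour total = 106 km; route Knoll → Corby → Juniper → Maris → North → Hollow → Thorn → Knoll.

Knoll → [Corby:3 / Juniper:14 / Hollow:15 / Thorn:17 / Maris:18 / North:27] → Corby (3)
Corby → [Juniper:11 / Maris:15 / Hollow:17 / Thorn:20 / North:24] → Juniper (11)
Juniper → [Maris:4 / North:19 / Thorn:23 / Hollow:28] → Maris (4)
Maris → [North:23 / Thorn:27 / Hollow:32] → North (23)
North → [Hollow:29 / Thorn:39] → Hollow (29)
Hollow → [Thorn:19] → Thorn (19)
Return Thorn→Knoll: 17.
Total = 3 + 11 + 4 + 23 + 29 + 19 + 17 = 106.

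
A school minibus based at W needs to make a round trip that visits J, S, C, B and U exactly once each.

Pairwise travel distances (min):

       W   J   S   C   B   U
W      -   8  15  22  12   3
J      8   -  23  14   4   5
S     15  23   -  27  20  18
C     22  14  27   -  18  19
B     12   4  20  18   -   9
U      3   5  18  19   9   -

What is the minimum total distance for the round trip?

There are 60 distinct closed tours to check (reversals are equivalent).
W-J-S-C-B-U-W: 8+23+27+18+9+3 = 88
W-J-S-C-U-B-W: 8+23+27+19+9+12 = 98
W-J-S-B-C-U-W: 8+23+20+18+19+3 = 91
W-J-S-B-U-C-W: 8+23+20+9+19+22 = 101
W-J-S-U-C-B-W: 8+23+18+19+18+12 = 98
W-J-S-U-B-C-W: 8+23+18+9+18+22 = 98
W-J-C-S-B-U-W: 8+14+27+20+9+3 = 81
W-J-C-S-U-B-W: 8+14+27+18+9+12 = 88
W-J-C-B-S-U-W: 8+14+18+20+18+3 = 81
W-J-C-B-U-S-W: 8+14+18+9+18+15 = 82
W-J-C-U-S-B-W: 8+14+19+18+20+12 = 91
W-J-C-U-B-S-W: 8+14+19+9+20+15 = 85
W-J-B-S-C-U-W: 8+4+20+27+19+3 = 81
W-J-B-S-U-C-W: 8+4+20+18+19+22 = 91
… (46 more)
W-S-C-J-B-U-W: 15+27+14+4+9+3 = 72  ← best
The minimum is 72.
One optimal route: W → S → C → J → B → U → W (or its reverse).

72 min — the shortest possible round trip.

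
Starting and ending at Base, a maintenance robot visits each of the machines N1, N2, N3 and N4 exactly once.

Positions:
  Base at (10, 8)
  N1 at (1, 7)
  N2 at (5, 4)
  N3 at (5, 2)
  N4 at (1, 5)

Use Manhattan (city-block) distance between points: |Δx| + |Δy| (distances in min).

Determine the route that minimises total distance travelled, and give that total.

With 4 stops there are 4!/2 = 12 distinct round trips (a route and its reverse cost the same).
Base→N1→N2→N3→N4→Base: 10+7+2+7+12 = 38
Base→N1→N2→N4→N3→Base: 10+7+5+7+11 = 40
Base→N1→N3→N2→N4→Base: 10+9+2+5+12 = 38
Base→N1→N3→N4→N2→Base: 10+9+7+5+9 = 40
Base→N1→N4→N2→N3→Base: 10+2+5+2+11 = 30
Base→N1→N4→N3→N2→Base: 10+2+7+2+9 = 30
Base→N2→N1→N3→N4→Base: 9+7+9+7+12 = 44
Base→N2→N1→N4→N3→Base: 9+7+2+7+11 = 36
Base→N2→N3→N1→N4→Base: 9+2+9+2+12 = 34
Base→N2→N4→N1→N3→Base: 9+5+2+9+11 = 36
Base→N3→N1→N2→N4→Base: 11+9+7+5+12 = 44
Base→N3→N2→N1→N4→Base: 11+2+7+2+12 = 34
The minimum is 30.
One optimal route: Base → N1 → N4 → N2 → N3 → Base (or its reverse).

30 min — the shortest possible round trip.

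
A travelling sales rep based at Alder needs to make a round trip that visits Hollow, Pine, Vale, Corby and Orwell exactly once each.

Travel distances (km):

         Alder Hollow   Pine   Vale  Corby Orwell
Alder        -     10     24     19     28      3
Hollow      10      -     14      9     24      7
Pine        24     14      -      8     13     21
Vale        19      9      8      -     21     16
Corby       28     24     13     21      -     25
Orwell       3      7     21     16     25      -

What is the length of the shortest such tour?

With 5 stops there are 5!/2 = 60 distinct round trips (a route and its reverse cost the same).
Alder → Hollow → Pine → Vale → Corby → Orwell → Alder: 10+14+8+21+25+3 = 81
Alder → Hollow → Pine → Vale → Orwell → Corby → Alder: 10+14+8+16+25+28 = 101
Alder → Hollow → Pine → Corby → Vale → Orwell → Alder: 10+14+13+21+16+3 = 77
Alder → Hollow → Pine → Corby → Orwell → Vale → Alder: 10+14+13+25+16+19 = 97
Alder → Hollow → Pine → Orwell → Vale → Corby → Alder: 10+14+21+16+21+28 = 110
Alder → Hollow → Pine → Orwell → Corby → Vale → Alder: 10+14+21+25+21+19 = 110
Alder → Hollow → Vale → Pine → Corby → Orwell → Alder: 10+9+8+13+25+3 = 68
Alder → Hollow → Vale → Pine → Orwell → Corby → Alder: 10+9+8+21+25+28 = 101
Alder → Hollow → Vale → Corby → Pine → Orwell → Alder: 10+9+21+13+21+3 = 77
Alder → Hollow → Vale → Corby → Orwell → Pine → Alder: 10+9+21+25+21+24 = 110
Alder → Hollow → Vale → Orwell → Pine → Corby → Alder: 10+9+16+21+13+28 = 97
Alder → Hollow → Vale → Orwell → Corby → Pine → Alder: 10+9+16+25+13+24 = 97
Alder → Hollow → Corby → Pine → Vale → Orwell → Alder: 10+24+13+8+16+3 = 74
Alder → Hollow → Corby → Pine → Orwell → Vale → Alder: 10+24+13+21+16+19 = 103
… (46 more)
The minimum is 68.
One optimal route: Alder → Hollow → Vale → Pine → Corby → Orwell → Alder (or its reverse).

68 km — the shortest possible round trip.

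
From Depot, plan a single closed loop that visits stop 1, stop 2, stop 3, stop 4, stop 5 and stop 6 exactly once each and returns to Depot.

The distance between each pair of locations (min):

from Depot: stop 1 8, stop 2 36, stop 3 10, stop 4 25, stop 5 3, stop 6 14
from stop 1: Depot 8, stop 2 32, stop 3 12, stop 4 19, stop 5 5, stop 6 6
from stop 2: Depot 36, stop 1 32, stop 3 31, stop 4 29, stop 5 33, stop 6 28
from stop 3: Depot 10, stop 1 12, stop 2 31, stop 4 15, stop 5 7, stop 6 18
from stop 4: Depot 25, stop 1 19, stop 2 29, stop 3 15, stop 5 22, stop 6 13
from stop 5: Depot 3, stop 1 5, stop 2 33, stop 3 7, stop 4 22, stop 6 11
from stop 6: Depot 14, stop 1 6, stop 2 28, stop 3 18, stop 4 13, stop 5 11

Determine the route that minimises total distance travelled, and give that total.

With 6 stops there are 6!/2 = 360 distinct round trips (a route and its reverse cost the same).
Depot→stop 1→stop 2→stop 3→stop 4→stop 5→stop 6→Depot: 8+32+31+15+22+11+14 = 133
Depot→stop 1→stop 2→stop 3→stop 4→stop 6→stop 5→Depot: 8+32+31+15+13+11+3 = 113
Depot→stop 1→stop 2→stop 3→stop 5→stop 4→stop 6→Depot: 8+32+31+7+22+13+14 = 127
Depot→stop 1→stop 2→stop 3→stop 5→stop 6→stop 4→Depot: 8+32+31+7+11+13+25 = 127
Depot→stop 1→stop 2→stop 3→stop 6→stop 4→stop 5→Depot: 8+32+31+18+13+22+3 = 127
Depot→stop 1→stop 2→stop 3→stop 6→stop 5→stop 4→Depot: 8+32+31+18+11+22+25 = 147
Depot→stop 1→stop 2→stop 4→stop 3→stop 5→stop 6→Depot: 8+32+29+15+7+11+14 = 116
Depot→stop 1→stop 2→stop 4→stop 3→stop 6→stop 5→Depot: 8+32+29+15+18+11+3 = 116
… (352 more)
Depot→stop 1→stop 6→stop 2→stop 4→stop 3→stop 5→Depot: 8+6+28+29+15+7+3 = 96  ← best
The minimum is 96.
One optimal route: Depot → stop 1 → stop 6 → stop 2 → stop 4 → stop 3 → stop 5 → Depot (or its reverse).

Minimum total distance: 96 min.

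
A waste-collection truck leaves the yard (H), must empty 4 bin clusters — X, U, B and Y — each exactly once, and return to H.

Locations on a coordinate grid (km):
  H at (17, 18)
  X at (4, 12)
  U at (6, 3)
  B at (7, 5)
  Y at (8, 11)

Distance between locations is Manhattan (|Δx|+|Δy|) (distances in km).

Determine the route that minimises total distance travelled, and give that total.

Minimum total distance: 56 km.

With 4 stops there are 4!/2 = 12 distinct round trips (a route and its reverse cost the same).
H → X → U → B → Y → H: 19+11+3+7+16 = 56
H → X → U → Y → B → H: 19+11+10+7+23 = 70
H → X → B → U → Y → H: 19+10+3+10+16 = 58
H → X → B → Y → U → H: 19+10+7+10+26 = 72
H → X → Y → U → B → H: 19+5+10+3+23 = 60
H → X → Y → B → U → H: 19+5+7+3+26 = 60
H → U → X → B → Y → H: 26+11+10+7+16 = 70
H → U → X → Y → B → H: 26+11+5+7+23 = 72
H → U → B → X → Y → H: 26+3+10+5+16 = 60
H → U → Y → X → B → H: 26+10+5+10+23 = 74
H → B → X → U → Y → H: 23+10+11+10+16 = 70
H → B → U → X → Y → H: 23+3+11+5+16 = 58
The minimum is 56.
One optimal route: H → X → U → B → Y → H (or its reverse).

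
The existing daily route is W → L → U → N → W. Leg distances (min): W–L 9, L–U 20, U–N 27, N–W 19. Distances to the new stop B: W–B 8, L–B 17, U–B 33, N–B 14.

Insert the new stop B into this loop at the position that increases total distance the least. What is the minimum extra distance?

Minimum extra distance: 3 min, inserting B between N and W.

Insertion cost between consecutive stops i–j is d(i,B) + d(B,j) − d(i,j):
  between W and L: 8 + 17 − 9 = 16
  between L and U: 17 + 33 − 20 = 30
  between U and N: 33 + 14 − 27 = 20
  between N and W: 14 + 8 − 19 = 3
Cheapest insertion is between N and W, adding 3.
New total = 75 + 3 = 78.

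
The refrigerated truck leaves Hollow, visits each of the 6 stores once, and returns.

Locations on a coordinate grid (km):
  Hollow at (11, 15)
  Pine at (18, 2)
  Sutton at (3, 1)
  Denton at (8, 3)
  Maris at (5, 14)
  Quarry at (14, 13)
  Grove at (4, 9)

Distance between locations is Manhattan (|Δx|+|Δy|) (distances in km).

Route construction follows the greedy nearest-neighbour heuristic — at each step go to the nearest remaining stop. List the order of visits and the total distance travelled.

From Hollow: distances to unvisited — Quarry=5, Maris=7, Grove=13, Denton=15, Pine=20, Sutton=22. Nearest is Quarry (5).
From Quarry: distances to unvisited — Maris=10, Grove=14, Pine=15, Denton=16, Sutton=23. Nearest is Maris (10).
From Maris: distances to unvisited — Grove=6, Denton=14, Sutton=15, Pine=25. Nearest is Grove (6).
From Grove: distances to unvisited — Sutton=9, Denton=10, Pine=21. Nearest is Sutton (9).
From Sutton: distances to unvisited — Denton=7, Pine=16. Nearest is Denton (7).
From Denton: distances to unvisited — Pine=11. Nearest is Pine (11).
Return Pine→Hollow: 20.
Total = 5 + 10 + 6 + 9 + 7 + 11 + 20 = 68.

68 km along Hollow → Quarry → Maris → Grove → Sutton → Denton → Pine → Hollow.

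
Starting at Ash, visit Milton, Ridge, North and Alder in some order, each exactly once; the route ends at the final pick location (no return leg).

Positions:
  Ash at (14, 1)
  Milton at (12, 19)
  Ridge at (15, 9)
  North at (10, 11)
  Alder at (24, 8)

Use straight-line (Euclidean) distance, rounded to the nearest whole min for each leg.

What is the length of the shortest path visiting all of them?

Shortest open route: 34 min.

There are 4! = 24 possible orderings.
Ash → Milton → Ridge → North → Alder: 18+10+5+14 = 47
Ash → Milton → Ridge → Alder → North: 18+10+9+14 = 51
Ash → Milton → North → Ridge → Alder: 18+8+5+9 = 40
Ash → Milton → North → Alder → Ridge: 18+8+14+9 = 49
Ash → Milton → Alder → Ridge → North: 18+16+9+5 = 48
Ash → Milton → Alder → North → Ridge: 18+16+14+5 = 53
Ash → Ridge → Milton → North → Alder: 8+10+8+14 = 40
Ash → Ridge → Milton → Alder → North: 8+10+16+14 = 48
Ash → Ridge → North → Milton → Alder: 8+5+8+16 = 37
Ash → Ridge → North → Alder → Milton: 8+5+14+16 = 43
Ash → Ridge → Alder → Milton → North: 8+9+16+8 = 41
Ash → Ridge → Alder → North → Milton: 8+9+14+8 = 39
Ash → North → Milton → Ridge → Alder: 11+8+10+9 = 38
Ash → North → Milton → Alder → Ridge: 11+8+16+9 = 44
… (10 more)
Ash → Alder → Ridge → North → Milton: 12+9+5+8 = 34  ← best
The minimum is 34.
One shortest path: Ash → Alder → Ridge → North → Milton.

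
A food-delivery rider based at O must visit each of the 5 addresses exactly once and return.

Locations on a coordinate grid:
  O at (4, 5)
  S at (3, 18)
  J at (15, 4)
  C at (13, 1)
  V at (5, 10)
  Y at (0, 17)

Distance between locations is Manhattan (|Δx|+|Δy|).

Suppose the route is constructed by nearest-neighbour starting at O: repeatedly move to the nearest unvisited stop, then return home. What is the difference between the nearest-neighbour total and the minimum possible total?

O: V=6, J=12, C=13, S=14, Y=16 ⇒ V
V: S=10, Y=12, J=16, C=17 ⇒ S
S: Y=4, J=26, C=27 ⇒ Y
Y: J=28, C=29 ⇒ J
J: C=5 ⇒ C
NN route O → V → S → Y → J → C → O costs 66.
Optimal: O → S → Y → V → J → C → O costs 64 (by enumerating all 60 distinct tours).
Excess = 66 − 64 = 2.

2 longer than the optimal tour.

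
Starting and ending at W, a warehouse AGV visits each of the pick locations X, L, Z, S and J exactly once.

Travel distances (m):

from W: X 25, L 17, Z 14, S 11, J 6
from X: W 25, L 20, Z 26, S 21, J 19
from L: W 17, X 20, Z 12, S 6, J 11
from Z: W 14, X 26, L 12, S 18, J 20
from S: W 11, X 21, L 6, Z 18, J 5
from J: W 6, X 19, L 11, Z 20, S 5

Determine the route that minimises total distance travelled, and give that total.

With 5 stops there are 5!/2 = 60 distinct round trips (a route and its reverse cost the same).
W→X→L→Z→S→J→W: 25+20+12+18+5+6 = 86
W→X→L→Z→J→S→W: 25+20+12+20+5+11 = 93
W→X→L→S→Z→J→W: 25+20+6+18+20+6 = 95
W→X→L→S→J→Z→W: 25+20+6+5+20+14 = 90
W→X→L→J→Z→S→W: 25+20+11+20+18+11 = 105
W→X→L→J→S→Z→W: 25+20+11+5+18+14 = 93
W→X→Z→L→S→J→W: 25+26+12+6+5+6 = 80
W→X→Z→L→J→S→W: 25+26+12+11+5+11 = 90
W→X→Z→S→L→J→W: 25+26+18+6+11+6 = 92
W→X→Z→S→J→L→W: 25+26+18+5+11+17 = 102
W→X→Z→J→L→S→W: 25+26+20+11+6+11 = 99
W→X→Z→J→S→L→W: 25+26+20+5+6+17 = 99
W→X→S→L→Z→J→W: 25+21+6+12+20+6 = 90
W→X→S→L→J→Z→W: 25+21+6+11+20+14 = 97
… (46 more)
W→Z→X→L→S→J→W: 14+26+20+6+5+6 = 77  ← best
The minimum is 77.
One optimal route: W → Z → X → L → S → J → W (or its reverse).

Shortest round trip = 77 m.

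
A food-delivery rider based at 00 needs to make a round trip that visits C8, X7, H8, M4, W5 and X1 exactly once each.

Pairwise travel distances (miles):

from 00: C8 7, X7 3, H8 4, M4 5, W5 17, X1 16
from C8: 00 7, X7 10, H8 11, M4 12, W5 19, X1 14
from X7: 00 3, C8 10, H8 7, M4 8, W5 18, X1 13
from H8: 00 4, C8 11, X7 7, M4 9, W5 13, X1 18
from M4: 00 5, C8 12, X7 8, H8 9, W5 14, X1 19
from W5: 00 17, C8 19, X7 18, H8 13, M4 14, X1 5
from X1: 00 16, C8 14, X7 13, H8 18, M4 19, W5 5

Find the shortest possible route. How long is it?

Shortest round trip = 59 miles.

There are 360 distinct closed tours to check (reversals are equivalent).
00 - C8 - X7 - H8 - M4 - W5 - X1 - 00: 7+10+7+9+14+5+16 = 68
00 - C8 - X7 - H8 - M4 - X1 - W5 - 00: 7+10+7+9+19+5+17 = 74
00 - C8 - X7 - H8 - W5 - M4 - X1 - 00: 7+10+7+13+14+19+16 = 86
00 - C8 - X7 - H8 - W5 - X1 - M4 - 00: 7+10+7+13+5+19+5 = 66
00 - C8 - X7 - H8 - X1 - M4 - W5 - 00: 7+10+7+18+19+14+17 = 92
00 - C8 - X7 - H8 - X1 - W5 - M4 - 00: 7+10+7+18+5+14+5 = 66
00 - C8 - X7 - M4 - H8 - W5 - X1 - 00: 7+10+8+9+13+5+16 = 68
00 - C8 - X7 - M4 - H8 - X1 - W5 - 00: 7+10+8+9+18+5+17 = 74
… (352 more)
00 - C8 - X1 - W5 - H8 - X7 - M4 - 00: 7+14+5+13+7+8+5 = 59  ← best
The minimum is 59.
One optimal route: 00 → C8 → X1 → W5 → H8 → X7 → M4 → 00 (or its reverse).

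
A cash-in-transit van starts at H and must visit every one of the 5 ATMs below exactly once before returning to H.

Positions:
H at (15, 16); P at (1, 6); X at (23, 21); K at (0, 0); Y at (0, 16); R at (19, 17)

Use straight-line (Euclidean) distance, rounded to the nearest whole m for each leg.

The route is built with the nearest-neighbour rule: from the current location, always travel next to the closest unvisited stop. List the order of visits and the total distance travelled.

From H: distances to unvisited — R=4, X=9, Y=15, P=17, K=22. Nearest is R (4).
From R: distances to unvisited — X=6, Y=19, P=21, K=25. Nearest is X (6).
From X: distances to unvisited — Y=24, P=27, K=31. Nearest is Y (24).
From Y: distances to unvisited — P=10, K=16. Nearest is P (10).
From P: distances to unvisited — K=6. Nearest is K (6).
Return K→H: 22.
Total = 4 + 6 + 24 + 10 + 6 + 22 = 72.

Total distance 72 m via the nearest-neighbour route H → R → X → Y → P → K → H.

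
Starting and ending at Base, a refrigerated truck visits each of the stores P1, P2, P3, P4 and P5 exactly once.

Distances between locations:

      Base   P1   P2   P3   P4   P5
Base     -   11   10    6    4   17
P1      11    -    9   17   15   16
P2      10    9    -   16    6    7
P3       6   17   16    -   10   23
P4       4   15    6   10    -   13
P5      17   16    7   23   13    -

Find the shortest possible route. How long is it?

Minimum total distance: 56.

Base → P1 → P2 → P3 → P4 → P5 → Base: 11+9+16+10+13+17 = 76
Base → P1 → P2 → P3 → P5 → P4 → Base: 11+9+16+23+13+4 = 76
Base → P1 → P2 → P4 → P3 → P5 → Base: 11+9+6+10+23+17 = 76
Base → P1 → P2 → P4 → P5 → P3 → Base: 11+9+6+13+23+6 = 68
Base → P1 → P2 → P5 → P3 → P4 → Base: 11+9+7+23+10+4 = 64
Base → P1 → P2 → P5 → P4 → P3 → Base: 11+9+7+13+10+6 = 56
Base → P1 → P3 → P2 → P4 → P5 → Base: 11+17+16+6+13+17 = 80
Base → P1 → P3 → P2 → P5 → P4 → Base: 11+17+16+7+13+4 = 68
Base → P1 → P3 → P4 → P2 → P5 → Base: 11+17+10+6+7+17 = 68
Base → P1 → P3 → P4 → P5 → P2 → Base: 11+17+10+13+7+10 = 68
Base → P1 → P3 → P5 → P2 → P4 → Base: 11+17+23+7+6+4 = 68
Base → P1 → P3 → P5 → P4 → P2 → Base: 11+17+23+13+6+10 = 80
Base → P1 → P4 → P2 → P3 → P5 → Base: 11+15+6+16+23+17 = 88
Base → P1 → P4 → P2 → P5 → P3 → Base: 11+15+6+7+23+6 = 68
… (46 more)
The minimum is 56.
One optimal route: Base → P1 → P2 → P5 → P4 → P3 → Base (or its reverse).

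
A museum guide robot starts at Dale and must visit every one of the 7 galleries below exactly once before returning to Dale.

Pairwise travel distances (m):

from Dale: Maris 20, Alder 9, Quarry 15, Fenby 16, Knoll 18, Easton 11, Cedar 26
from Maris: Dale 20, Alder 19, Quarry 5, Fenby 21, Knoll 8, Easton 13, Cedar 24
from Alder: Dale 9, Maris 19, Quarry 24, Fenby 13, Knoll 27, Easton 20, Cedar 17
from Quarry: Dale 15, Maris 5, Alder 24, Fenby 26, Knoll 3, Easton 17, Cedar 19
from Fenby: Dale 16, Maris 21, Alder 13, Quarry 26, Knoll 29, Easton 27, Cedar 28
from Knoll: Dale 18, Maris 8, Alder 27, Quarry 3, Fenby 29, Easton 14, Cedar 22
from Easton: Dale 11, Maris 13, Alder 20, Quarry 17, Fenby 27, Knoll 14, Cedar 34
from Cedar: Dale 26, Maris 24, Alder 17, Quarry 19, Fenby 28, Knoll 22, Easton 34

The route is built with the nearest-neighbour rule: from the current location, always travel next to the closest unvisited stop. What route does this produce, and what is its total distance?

125 m along Dale → Alder → Fenby → Maris → Quarry → Knoll → Easton → Cedar → Dale.

Dale → [Alder:9 / Easton:11 / Quarry:15 / Fenby:16 / Knoll:18 / Maris:20 / Cedar:26] → Alder (9)
Alder → [Fenby:13 / Cedar:17 / Maris:19 / Easton:20 / Quarry:24 / Knoll:27] → Fenby (13)
Fenby → [Maris:21 / Quarry:26 / Easton:27 / Cedar:28 / Knoll:29] → Maris (21)
Maris → [Quarry:5 / Knoll:8 / Easton:13 / Cedar:24] → Quarry (5)
Quarry → [Knoll:3 / Easton:17 / Cedar:19] → Knoll (3)
Knoll → [Easton:14 / Cedar:22] → Easton (14)
Easton → [Cedar:34] → Cedar (34)
Return Cedar→Dale: 26.
Total = 9 + 13 + 21 + 5 + 3 + 14 + 34 + 26 = 125.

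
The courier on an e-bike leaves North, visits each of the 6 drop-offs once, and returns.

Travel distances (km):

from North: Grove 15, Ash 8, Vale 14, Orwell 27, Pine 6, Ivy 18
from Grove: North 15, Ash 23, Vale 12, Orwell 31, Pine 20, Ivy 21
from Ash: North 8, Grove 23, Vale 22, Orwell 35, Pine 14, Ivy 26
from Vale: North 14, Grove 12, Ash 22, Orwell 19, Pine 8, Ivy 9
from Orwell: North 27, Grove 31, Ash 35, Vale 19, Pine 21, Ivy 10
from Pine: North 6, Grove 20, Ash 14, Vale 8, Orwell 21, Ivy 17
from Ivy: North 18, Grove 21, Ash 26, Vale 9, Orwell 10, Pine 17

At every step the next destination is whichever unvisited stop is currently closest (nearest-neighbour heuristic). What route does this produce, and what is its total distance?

95 km along North → Pine → Vale → Ivy → Orwell → Grove → Ash → North.

From North: distances to unvisited — Pine=6, Ash=8, Vale=14, Grove=15, Ivy=18, Orwell=27. Nearest is Pine (6).
From Pine: distances to unvisited — Vale=8, Ash=14, Ivy=17, Grove=20, Orwell=21. Nearest is Vale (8).
From Vale: distances to unvisited — Ivy=9, Grove=12, Orwell=19, Ash=22. Nearest is Ivy (9).
From Ivy: distances to unvisited — Orwell=10, Grove=21, Ash=26. Nearest is Orwell (10).
From Orwell: distances to unvisited — Grove=31, Ash=35. Nearest is Grove (31).
From Grove: distances to unvisited — Ash=23. Nearest is Ash (23).
Return Ash→North: 8.
Total = 6 + 8 + 9 + 10 + 31 + 23 + 8 = 95.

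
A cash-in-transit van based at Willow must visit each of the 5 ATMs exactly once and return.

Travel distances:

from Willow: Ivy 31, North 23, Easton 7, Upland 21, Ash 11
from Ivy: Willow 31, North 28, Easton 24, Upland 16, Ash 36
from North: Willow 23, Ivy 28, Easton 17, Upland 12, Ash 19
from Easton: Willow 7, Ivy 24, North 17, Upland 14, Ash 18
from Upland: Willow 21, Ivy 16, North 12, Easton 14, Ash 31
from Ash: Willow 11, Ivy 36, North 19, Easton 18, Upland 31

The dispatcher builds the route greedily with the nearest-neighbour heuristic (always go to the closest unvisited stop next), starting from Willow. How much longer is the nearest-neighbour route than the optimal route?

The nearest-neighbour route is 30 longer than optimal.

From Willow: Easton=7, Ash=11, Upland=21, North=23, Ivy=31 → choose Easton (7).
From Easton: Upland=14, North=17, Ash=18, Ivy=24 → choose Upland (14).
From Upland: North=12, Ivy=16, Ash=31 → choose North (12).
From North: Ash=19, Ivy=28 → choose Ash (19).
From Ash: Ivy=36 → choose Ivy (36).
NN route Willow → Easton → Upland → North → Ash → Ivy → Willow costs 119.
Optimal: Willow → Easton → Ivy → Upland → North → Ash → Willow costs 89 (by enumerating all 60 distinct tours).
Excess = 119 − 89 = 30.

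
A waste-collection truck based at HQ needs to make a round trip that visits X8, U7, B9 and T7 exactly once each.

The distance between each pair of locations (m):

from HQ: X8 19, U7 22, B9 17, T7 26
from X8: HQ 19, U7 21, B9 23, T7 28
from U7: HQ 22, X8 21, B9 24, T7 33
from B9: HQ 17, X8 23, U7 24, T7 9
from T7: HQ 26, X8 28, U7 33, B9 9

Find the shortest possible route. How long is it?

HQ-X8-U7-B9-T7-HQ: 19+21+24+9+26 = 99
HQ-X8-U7-T7-B9-HQ: 19+21+33+9+17 = 99
HQ-X8-B9-U7-T7-HQ: 19+23+24+33+26 = 125
HQ-X8-B9-T7-U7-HQ: 19+23+9+33+22 = 106
HQ-X8-T7-U7-B9-HQ: 19+28+33+24+17 = 121
HQ-X8-T7-B9-U7-HQ: 19+28+9+24+22 = 102
HQ-U7-X8-B9-T7-HQ: 22+21+23+9+26 = 101
HQ-U7-X8-T7-B9-HQ: 22+21+28+9+17 = 97
HQ-U7-B9-X8-T7-HQ: 22+24+23+28+26 = 123
HQ-U7-T7-X8-B9-HQ: 22+33+28+23+17 = 123
HQ-B9-X8-U7-T7-HQ: 17+23+21+33+26 = 120
HQ-B9-U7-X8-T7-HQ: 17+24+21+28+26 = 116
The minimum is 97.
One optimal route: HQ → U7 → X8 → T7 → B9 → HQ (or its reverse).

97 m — the shortest possible round trip.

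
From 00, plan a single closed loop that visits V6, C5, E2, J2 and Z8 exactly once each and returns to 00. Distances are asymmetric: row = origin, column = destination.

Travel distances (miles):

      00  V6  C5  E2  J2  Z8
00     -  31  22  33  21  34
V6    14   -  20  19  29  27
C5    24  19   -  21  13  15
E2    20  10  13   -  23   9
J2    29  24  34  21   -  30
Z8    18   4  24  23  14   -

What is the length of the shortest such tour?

00→V6→C5→E2→J2→Z8→00: 31+20+21+23+30+18 = 143
00→V6→C5→E2→Z8→J2→00: 31+20+21+9+14+29 = 124
00→V6→C5→J2→E2→Z8→00: 31+20+13+21+9+18 = 112
00→V6→C5→J2→Z8→E2→00: 31+20+13+30+23+20 = 137
00→V6→C5→Z8→E2→J2→00: 31+20+15+23+23+29 = 141
00→V6→C5→Z8→J2→E2→00: 31+20+15+14+21+20 = 121
00→V6→E2→C5→J2→Z8→00: 31+19+13+13+30+18 = 124
00→V6→E2→C5→Z8→J2→00: 31+19+13+15+14+29 = 121
00→V6→E2→J2→C5→Z8→00: 31+19+23+34+15+18 = 140
00→V6→E2→J2→Z8→C5→00: 31+19+23+30+24+24 = 151
00→V6→E2→Z8→C5→J2→00: 31+19+9+24+13+29 = 125
00→V6→E2→Z8→J2→C5→00: 31+19+9+14+34+24 = 131
00→V6→J2→C5→E2→Z8→00: 31+29+34+21+9+18 = 142
00→V6→J2→C5→Z8→E2→00: 31+29+34+15+23+20 = 152
… (106 more)
00→C5→J2→E2→Z8→V6→00: 22+13+21+9+4+14 = 83  ← best
The minimum is 83.
One optimal route: 00 → C5 → J2 → E2 → Z8 → V6 → 00.

Shortest round trip = 83 miles.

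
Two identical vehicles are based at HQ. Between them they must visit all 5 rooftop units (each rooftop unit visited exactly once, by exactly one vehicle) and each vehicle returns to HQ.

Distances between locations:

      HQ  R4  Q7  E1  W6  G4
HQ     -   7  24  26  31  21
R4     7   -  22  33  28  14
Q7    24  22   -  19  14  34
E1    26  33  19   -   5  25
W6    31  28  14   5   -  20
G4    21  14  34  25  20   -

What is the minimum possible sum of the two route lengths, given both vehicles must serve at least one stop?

103 — the smallest possible combined total.

Check every non-empty split of the stops between the two vehicles; for each half take its own optimal tour:
  {R4} + {Q7, E1, W6, G4}: 14 + 89 = 103
  {Q7} + {R4, E1, W6, G4}: 48 + 72 = 120
  {R4, Q7} + {E1, W6, G4}: 53 + 72 = 125
  {E1} + {R4, Q7, W6, G4}: 52 + 79 = 131
  {R4, E1} + {Q7, W6, G4}: 66 + 79 = 145
  {Q7, E1} + {R4, W6, G4}: 69 + 72 = 141
  … (15 splits in total)
Best: vehicle 1 HQ → R4 → HQ = 14; vehicle 2 HQ → Q7 → E1 → W6 → G4 → HQ = 89; combined 103.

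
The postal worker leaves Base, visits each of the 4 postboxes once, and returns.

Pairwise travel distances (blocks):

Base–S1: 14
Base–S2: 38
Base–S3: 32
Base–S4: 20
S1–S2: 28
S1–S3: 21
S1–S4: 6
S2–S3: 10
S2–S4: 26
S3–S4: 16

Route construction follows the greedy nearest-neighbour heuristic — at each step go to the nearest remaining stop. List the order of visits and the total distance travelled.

Nearest-neighbour total = 84 blocks; route Base → S1 → S4 → S3 → S2 → Base.

Base → [S1:14 / S4:20 / S3:32 / S2:38] → S1 (14)
S1 → [S4:6 / S3:21 / S2:28] → S4 (6)
S4 → [S3:16 / S2:26] → S3 (16)
S3 → [S2:10] → S2 (10)
Return S2→Base: 38.
Total = 14 + 6 + 16 + 10 + 38 = 84.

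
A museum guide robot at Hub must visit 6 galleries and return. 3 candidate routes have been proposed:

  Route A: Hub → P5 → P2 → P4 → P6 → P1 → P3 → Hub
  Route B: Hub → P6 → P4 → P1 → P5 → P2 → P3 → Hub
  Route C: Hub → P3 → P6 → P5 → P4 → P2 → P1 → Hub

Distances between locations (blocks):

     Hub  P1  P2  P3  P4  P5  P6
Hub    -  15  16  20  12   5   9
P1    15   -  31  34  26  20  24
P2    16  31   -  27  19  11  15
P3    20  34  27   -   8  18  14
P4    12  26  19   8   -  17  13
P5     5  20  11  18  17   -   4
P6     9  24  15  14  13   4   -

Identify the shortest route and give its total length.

120 blocks — Route C is the shortest.

Route A: 5 + 11 + 19 + 13 + 24 + 34 + 20 = 126
Route B: 9 + 13 + 26 + 20 + 11 + 27 + 20 = 126
Route C: 20 + 14 + 4 + 17 + 19 + 31 + 15 = 120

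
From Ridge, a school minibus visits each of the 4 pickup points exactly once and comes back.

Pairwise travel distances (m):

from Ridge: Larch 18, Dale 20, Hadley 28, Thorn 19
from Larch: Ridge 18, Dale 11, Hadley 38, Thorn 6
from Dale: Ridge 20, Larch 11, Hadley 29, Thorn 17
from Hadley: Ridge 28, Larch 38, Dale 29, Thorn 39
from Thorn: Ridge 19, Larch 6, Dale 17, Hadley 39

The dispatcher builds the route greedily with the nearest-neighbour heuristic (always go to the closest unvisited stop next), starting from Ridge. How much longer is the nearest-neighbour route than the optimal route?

The nearest-neighbour route is 5 m longer than optimal.

Ridge: Larch=18, Thorn=19, Dale=20, Hadley=28 ⇒ Larch
Larch: Thorn=6, Dale=11, Hadley=38 ⇒ Thorn
Thorn: Dale=17, Hadley=39 ⇒ Dale
Dale: Hadley=29 ⇒ Hadley
NN route Ridge → Larch → Thorn → Dale → Hadley → Ridge costs 98.
Optimal: Ridge → Hadley → Dale → Larch → Thorn → Ridge costs 93 (by enumerating all 12 distinct tours).
Excess = 98 − 93 = 5.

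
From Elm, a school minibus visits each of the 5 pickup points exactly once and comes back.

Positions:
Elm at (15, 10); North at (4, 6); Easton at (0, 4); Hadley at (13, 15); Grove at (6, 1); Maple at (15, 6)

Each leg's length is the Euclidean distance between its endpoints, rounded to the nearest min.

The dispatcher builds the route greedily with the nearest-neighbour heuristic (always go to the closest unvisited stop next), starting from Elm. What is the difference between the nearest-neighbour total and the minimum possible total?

Elm: Maple=4, Hadley=5, North=12, Grove=13, Easton=16 ⇒ Maple
Maple: Hadley=9, Grove=10, North=11, Easton=15 ⇒ Hadley
Hadley: North=13, Grove=16, Easton=17 ⇒ North
North: Easton=4, Grove=5 ⇒ Easton
Easton: Grove=7 ⇒ Grove
NN route Elm → Maple → Hadley → North → Easton → Grove → Elm costs 50.
Optimal: Elm → Hadley → North → Easton → Grove → Maple → Elm costs 43 (by enumerating all 60 distinct tours).
Excess = 50 − 43 = 7.

The nearest-neighbour route is 7 min longer than optimal.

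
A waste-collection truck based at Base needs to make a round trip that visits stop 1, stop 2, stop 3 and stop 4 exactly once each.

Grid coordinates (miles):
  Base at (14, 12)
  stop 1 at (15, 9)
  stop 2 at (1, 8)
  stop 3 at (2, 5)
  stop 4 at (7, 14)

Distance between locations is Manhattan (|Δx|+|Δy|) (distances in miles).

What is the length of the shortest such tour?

Shortest round trip = 46 miles.

Base - stop 1 - stop 2 - stop 3 - stop 4 - Base: 4+15+4+14+9 = 46
Base - stop 1 - stop 2 - stop 4 - stop 3 - Base: 4+15+12+14+19 = 64
Base - stop 1 - stop 3 - stop 2 - stop 4 - Base: 4+17+4+12+9 = 46
Base - stop 1 - stop 3 - stop 4 - stop 2 - Base: 4+17+14+12+17 = 64
Base - stop 1 - stop 4 - stop 2 - stop 3 - Base: 4+13+12+4+19 = 52
Base - stop 1 - stop 4 - stop 3 - stop 2 - Base: 4+13+14+4+17 = 52
Base - stop 2 - stop 1 - stop 3 - stop 4 - Base: 17+15+17+14+9 = 72
Base - stop 2 - stop 1 - stop 4 - stop 3 - Base: 17+15+13+14+19 = 78
Base - stop 2 - stop 3 - stop 1 - stop 4 - Base: 17+4+17+13+9 = 60
Base - stop 2 - stop 4 - stop 1 - stop 3 - Base: 17+12+13+17+19 = 78
Base - stop 3 - stop 1 - stop 2 - stop 4 - Base: 19+17+15+12+9 = 72
Base - stop 3 - stop 2 - stop 1 - stop 4 - Base: 19+4+15+13+9 = 60
The minimum is 46.
One optimal route: Base → stop 1 → stop 2 → stop 3 → stop 4 → Base (or its reverse).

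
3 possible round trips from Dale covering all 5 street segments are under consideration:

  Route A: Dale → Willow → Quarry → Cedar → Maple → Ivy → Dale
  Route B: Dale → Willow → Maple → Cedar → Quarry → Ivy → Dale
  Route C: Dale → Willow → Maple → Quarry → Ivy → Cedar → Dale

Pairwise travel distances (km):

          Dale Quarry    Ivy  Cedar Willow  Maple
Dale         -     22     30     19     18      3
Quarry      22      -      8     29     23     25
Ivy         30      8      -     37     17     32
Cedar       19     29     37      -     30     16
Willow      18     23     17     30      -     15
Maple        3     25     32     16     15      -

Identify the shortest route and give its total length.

Route A: 18 + 23 + 29 + 16 + 32 + 30 = 148
Route B: 18 + 15 + 16 + 29 + 8 + 30 = 116
Route C: 18 + 15 + 25 + 8 + 37 + 19 = 122

116 km — Route B is the shortest.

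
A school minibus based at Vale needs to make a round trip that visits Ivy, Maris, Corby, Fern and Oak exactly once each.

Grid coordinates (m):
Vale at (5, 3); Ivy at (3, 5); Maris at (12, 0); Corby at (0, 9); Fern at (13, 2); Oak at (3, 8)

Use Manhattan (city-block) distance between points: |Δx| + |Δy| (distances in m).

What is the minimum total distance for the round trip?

Vale → Ivy → Maris → Corby → Fern → Oak → Vale: 4+14+21+20+16+7 = 82
Vale → Ivy → Maris → Corby → Oak → Fern → Vale: 4+14+21+4+16+9 = 68
Vale → Ivy → Maris → Fern → Corby → Oak → Vale: 4+14+3+20+4+7 = 52
Vale → Ivy → Maris → Fern → Oak → Corby → Vale: 4+14+3+16+4+11 = 52
Vale → Ivy → Maris → Oak → Corby → Fern → Vale: 4+14+17+4+20+9 = 68
Vale → Ivy → Maris → Oak → Fern → Corby → Vale: 4+14+17+16+20+11 = 82
Vale → Ivy → Corby → Maris → Fern → Oak → Vale: 4+7+21+3+16+7 = 58
Vale → Ivy → Corby → Maris → Oak → Fern → Vale: 4+7+21+17+16+9 = 74
Vale → Ivy → Corby → Fern → Maris → Oak → Vale: 4+7+20+3+17+7 = 58
Vale → Ivy → Corby → Fern → Oak → Maris → Vale: 4+7+20+16+17+10 = 74
Vale → Ivy → Corby → Oak → Maris → Fern → Vale: 4+7+4+17+3+9 = 44
Vale → Ivy → Corby → Oak → Fern → Maris → Vale: 4+7+4+16+3+10 = 44
Vale → Ivy → Fern → Maris → Corby → Oak → Vale: 4+13+3+21+4+7 = 52
Vale → Ivy → Fern → Maris → Oak → Corby → Vale: 4+13+3+17+4+11 = 52
… (46 more)
The minimum is 44.
One optimal route: Vale → Ivy → Corby → Oak → Maris → Fern → Vale (or its reverse).

Shortest round trip = 44 m.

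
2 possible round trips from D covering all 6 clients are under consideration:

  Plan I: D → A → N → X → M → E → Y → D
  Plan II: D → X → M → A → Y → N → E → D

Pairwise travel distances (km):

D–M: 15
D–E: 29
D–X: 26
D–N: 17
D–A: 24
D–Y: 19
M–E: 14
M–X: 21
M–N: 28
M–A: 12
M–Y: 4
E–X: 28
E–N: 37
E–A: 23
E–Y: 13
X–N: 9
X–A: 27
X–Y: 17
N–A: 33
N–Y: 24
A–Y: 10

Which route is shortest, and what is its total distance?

133 km — Plan I is the shortest.

Plan I: 24 + 33 + 9 + 21 + 14 + 13 + 19 = 133
Plan II: 26 + 21 + 12 + 10 + 24 + 37 + 29 = 159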